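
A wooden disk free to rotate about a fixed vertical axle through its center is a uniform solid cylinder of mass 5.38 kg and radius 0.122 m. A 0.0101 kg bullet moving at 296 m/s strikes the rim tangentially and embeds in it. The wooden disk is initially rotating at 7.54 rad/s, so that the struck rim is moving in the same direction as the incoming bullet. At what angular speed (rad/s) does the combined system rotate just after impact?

|ω_f| ≈ 16.6 rad/s

About the axle the impulsive forces during the collision are internal, so angular momentum about that axis is conserved.
I_p = ½(5.38)(0.122)² = 0.04004 kg·m². Taking the sense of the bullet's angular momentum as positive, L_{bullet} = m v R = (0.0101)(296)(0.122) = 0.3647 kg·m²/s.
L_i = +I_p ω_p + m v R = +(0.04004)(7.54) + 0.3647 = 0.6666 kg·m²/s.
After sticking, I_f = I_p + m R² = 0.04004 + (0.0101)(0.122)² = 0.04019 kg·m².
ω_f = L_i / I_f = 0.6666 / 0.04019 = 16.59 rad/s.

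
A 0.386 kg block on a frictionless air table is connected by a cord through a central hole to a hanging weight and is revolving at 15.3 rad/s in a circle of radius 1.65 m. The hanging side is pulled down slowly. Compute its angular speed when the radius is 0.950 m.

The constraining force is radial, so m r² ω about the center is conserved.
ω₂ = ω₁ (r₁/r₂)² = (15.3)(1.65/0.950)² = 46.15 rad/s.

ω₂ ≈ 46.2 rad/s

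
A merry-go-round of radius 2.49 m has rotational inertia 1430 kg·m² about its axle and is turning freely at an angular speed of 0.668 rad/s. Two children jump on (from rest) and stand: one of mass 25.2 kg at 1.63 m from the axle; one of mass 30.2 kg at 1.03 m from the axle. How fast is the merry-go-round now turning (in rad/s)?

ω_f ≈ 0.625 rad/s

No external torque acts about the axle; L_before = L_after.
Added inertia Σmr² = (25.2)(1.63)² + (30.2)(1.03)² = 98.99 kg·m²; I_f = 1430 + 98.99 = 1529 kg·m².
ω_f = I_p ω_i / I_f = (1430)(0.668) / 1529 = 0.6248 rad/s.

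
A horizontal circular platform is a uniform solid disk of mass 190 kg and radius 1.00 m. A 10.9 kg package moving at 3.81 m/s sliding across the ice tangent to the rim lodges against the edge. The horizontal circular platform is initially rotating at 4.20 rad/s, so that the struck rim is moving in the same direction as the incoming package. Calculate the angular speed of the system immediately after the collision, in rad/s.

About the central axle the impulsive forces during the collision are internal, so angular momentum about that axis is conserved.
I_p = ½(190)(1.00)² = 95.00 kg·m². Taking the sense of the package's angular momentum as positive, L_{package} = m v R = (10.9)(3.81)(1.00) = 41.53 kg·m²/s.
L_i = +I_p ω_p + m v R = +(95.00)(4.20) + 41.53 = 440.5 kg·m²/s.
After sticking, I_f = I_p + m R² = 95.00 + (10.9)(1.00)² = 105.9 kg·m².
ω_f = L_i / I_f = 440.5 / 105.9 = 4.160 rad/s.

|ω_f| ≈ 4.16 rad/s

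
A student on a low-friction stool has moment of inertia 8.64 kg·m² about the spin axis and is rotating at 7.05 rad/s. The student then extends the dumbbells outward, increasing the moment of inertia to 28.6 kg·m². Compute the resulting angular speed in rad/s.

ω₂ ≈ 2.13 rad/s

With no external torque about the axis, L is conserved: I₁ω₁ = I₂ω₂.
ω₂ = I₁ω₁ / I₂ = (8.640)(7.05 rad/s) / (28.60) = 2.130 rad/s.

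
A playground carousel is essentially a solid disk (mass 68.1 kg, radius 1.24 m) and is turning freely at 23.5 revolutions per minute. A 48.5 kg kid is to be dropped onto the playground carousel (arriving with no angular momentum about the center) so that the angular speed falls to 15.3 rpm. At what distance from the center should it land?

r ≈ 0.761 m

The added mass arrives with no angular momentum about the center, and any external torque about the center is negligible, so the system's angular momentum is conserved.
I_p = ½(68.1)(1.24)² = 52.36 kg·m².
I_p ω_i = (I_p + m r²) ω_f ⇒ m r² = I_p(ω_i/ω_f − 1) = 52.36(23.5/15.3 − 1) = 28.06 kg·m².
r = √(28.06/48.5) = 0.7606 m.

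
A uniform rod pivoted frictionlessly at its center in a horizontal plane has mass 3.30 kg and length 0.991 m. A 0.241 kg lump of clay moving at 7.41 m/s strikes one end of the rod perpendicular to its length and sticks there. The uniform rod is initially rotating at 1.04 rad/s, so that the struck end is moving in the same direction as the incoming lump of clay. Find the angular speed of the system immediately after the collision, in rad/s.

The axle reaction passes through the pivot and exerts no torque about it; angular momentum about the pivot is conserved through the impact.
I_p = (1/12)(3.30)(0.991)² = 0.2701 kg·m². Taking the sense of the lump of clay's angular momentum as positive, L_{lump} = m v R = (0.241)(7.41)(0.991/2) = 0.8849 kg·m²/s.
L_i = +I_p ω_p + m v R = +(0.2701)(1.04) + 0.8849 = 1.166 kg·m²/s.
After sticking, I_f = I_p + m R² = 0.2701 + (0.241)(0.991/2)² = 0.3292 kg·m².
ω_f = L_i / I_f = 1.166 / 0.3292 = 3.541 rad/s.

|ω_f| ≈ 3.54 rad/s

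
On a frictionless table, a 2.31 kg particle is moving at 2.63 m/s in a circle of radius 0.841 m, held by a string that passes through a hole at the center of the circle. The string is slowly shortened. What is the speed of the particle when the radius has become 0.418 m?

v₂ ≈ 5.29 m/s

Central (radial) force ⇒ zero torque about the center ⇒ m v r is constant.
v₂ = v₁ r₁ / r₂ = (2.63)(0.841) / (0.418) = 5.291 m/s.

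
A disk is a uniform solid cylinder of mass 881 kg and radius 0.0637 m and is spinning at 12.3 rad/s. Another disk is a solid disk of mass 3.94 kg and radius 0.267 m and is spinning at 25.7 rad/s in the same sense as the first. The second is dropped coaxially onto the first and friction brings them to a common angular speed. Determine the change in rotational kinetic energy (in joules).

The coupling torques are internal; angular momentum about the shared axis is conserved.
Moments of inertia: I_A = ½(881)(0.0637)² = 1.787 kg·m²; I_B = ½(3.94)(0.267)² = 0.1404 kg·m².
Taking A's sense as positive: L = (1.787)(12.3) + (0.1404)(25.7) = 25.59 kg·m²·rad/s.
Combined I = 1.787 + 0.1404 = 1.928 kg·m².
ω_f = L / I = 25.59 / 1.928 = 13.28 rad/s.
KE_i = ½ΣIω² = 181.6 J; KE_f = ½(1.928)(13.28)² = 169.9 J.

ΔKE ≈ -11.7 J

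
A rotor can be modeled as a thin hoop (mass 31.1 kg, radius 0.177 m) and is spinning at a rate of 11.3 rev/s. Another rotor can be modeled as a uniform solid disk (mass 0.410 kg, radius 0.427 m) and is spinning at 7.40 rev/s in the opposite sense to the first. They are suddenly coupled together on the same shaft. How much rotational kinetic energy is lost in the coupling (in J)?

ΔKE lost ≈ 248 J

The coupling torques are internal; angular momentum about the shared axis is conserved.
Moments of inertia: I_A = (31.1)(0.177)² = 0.9743 kg·m²; I_B = ½(0.410)(0.427)² = 0.03738 kg·m².
Taking A's sense as positive: L = (0.9743)(11.3) − (0.03738)(7.40) = 10.73 kg·m²·rev/s.
Combined I = 0.9743 + 0.03738 = 1.012 kg·m².
ω_f = L / I = 10.73 / 1.012 = 10.61 rev/s.
KE_i = ½ΣIω² = 2496 J; KE_f = ½(1.012)(66.66)² = 2248 J.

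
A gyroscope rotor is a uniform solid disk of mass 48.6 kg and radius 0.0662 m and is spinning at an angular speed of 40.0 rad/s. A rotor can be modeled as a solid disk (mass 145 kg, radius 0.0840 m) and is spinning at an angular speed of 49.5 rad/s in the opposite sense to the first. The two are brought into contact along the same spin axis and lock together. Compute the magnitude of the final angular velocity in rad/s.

|ω_f| ≈ 34.1 rad/s

The coupling torques are internal; angular momentum about the shared axis is conserved.
Moments of inertia: I_A = ½(48.6)(0.0662)² = 0.1065 kg·m²; I_B = ½(145)(0.0840)² = 0.5116 kg·m².
Taking A's sense as positive: L = (0.1065)(40.0) − (0.5116)(49.5) = -21.06 kg·m²·rad/s.
Combined I = 0.1065 + 0.5116 = 0.6181 kg·m².
ω_f = L / I = -21.06 / 0.6181 = -34.08 rad/s.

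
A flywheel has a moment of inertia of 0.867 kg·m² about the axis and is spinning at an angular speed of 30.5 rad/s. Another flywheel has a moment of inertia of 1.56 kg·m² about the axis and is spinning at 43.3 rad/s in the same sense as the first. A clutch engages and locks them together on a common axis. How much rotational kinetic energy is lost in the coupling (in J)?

The coupling torques are internal; angular momentum about the shared axis is conserved.
Taking A's sense as positive: L = (0.8670)(30.5) + (1.560)(43.3) = 93.99 kg·m²·rad/s.
Combined I = 0.8670 + 1.560 = 2.427 kg·m².
ω_f = L / I = 93.99 / 2.427 = 38.73 rad/s.
KE_i = ½ΣIω² = 1866 J; KE_f = ½(2.427)(38.73)² = 1820 J.

ΔKE lost ≈ 45.7 J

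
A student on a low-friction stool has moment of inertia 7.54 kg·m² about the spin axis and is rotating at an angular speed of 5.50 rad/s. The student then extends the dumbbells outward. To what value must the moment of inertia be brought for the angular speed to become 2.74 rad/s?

No external torque acts about the spin axis, so angular momentum is conserved.
I₂ = I₁ω₁ / ω₂ = (7.54)(5.50) / (2.74) = 15.14 kg·m².

I₂ ≈ 15.1 kg·m²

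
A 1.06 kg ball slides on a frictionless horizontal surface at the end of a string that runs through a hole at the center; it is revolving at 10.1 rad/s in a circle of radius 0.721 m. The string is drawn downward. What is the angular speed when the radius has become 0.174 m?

ω₂ ≈ 173 rad/s

No torque about the axis ⇒ m r₁² ω₁ = m r₂² ω₂.
ω₂ = ω₁ (r₁/r₂)² = (10.1)(0.721/0.174)² = 173.4 rad/s.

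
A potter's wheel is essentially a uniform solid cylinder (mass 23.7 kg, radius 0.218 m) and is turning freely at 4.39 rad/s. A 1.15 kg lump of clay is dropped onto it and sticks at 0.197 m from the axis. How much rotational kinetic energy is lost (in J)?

energy lost ≈ 0.398 J

The added mass arrives with no angular momentum about the axis, and any external torque about the axis is negligible, so the system's angular momentum is conserved.
I_p = ½(23.7)(0.218)² = 0.5632 kg·m².
Added inertia Σmr² = (1.15)(0.197)² = 0.04463 kg·m²; I_f = 0.5632 + 0.04463 = 0.6078 kg·m².
ω_f = I_p ω_i / I_f = (0.5632)(4.39) / 0.6078 = 4.068 rad/s.
KE_i = ½(0.5632)(4.390 rad/s)² = 5.427 J; KE_f = ½(0.6078)(4.068)² = 5.028 J.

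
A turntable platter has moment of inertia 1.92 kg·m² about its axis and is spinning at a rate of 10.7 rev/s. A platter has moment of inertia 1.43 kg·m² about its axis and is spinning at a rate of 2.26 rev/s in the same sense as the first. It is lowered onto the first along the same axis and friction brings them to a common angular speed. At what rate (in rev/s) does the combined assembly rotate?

The coupling torques are internal; angular momentum about the shared axis is conserved.
Taking A's sense as positive: L = (1.920)(10.7) + (1.430)(2.26) = 23.78 kg·m²·rev/s.
Combined I = 1.920 + 1.430 = 3.350 kg·m².
ω_f = L / I = 23.78 / 3.350 = 7.097 rev/s.

|ω_f| ≈ 7.10 rev/s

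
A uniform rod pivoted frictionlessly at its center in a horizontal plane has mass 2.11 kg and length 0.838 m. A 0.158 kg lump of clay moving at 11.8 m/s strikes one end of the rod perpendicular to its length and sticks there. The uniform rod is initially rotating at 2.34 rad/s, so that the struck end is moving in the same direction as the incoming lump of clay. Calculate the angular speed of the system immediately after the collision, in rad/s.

|ω_f| ≈ 7.08 rad/s

The axle reaction passes through the pivot and exerts no torque about it; angular momentum about the pivot is conserved through the impact.
I_p = (1/12)(2.11)(0.838)² = 0.1235 kg·m². Taking the sense of the lump of clay's angular momentum as positive, L_{lump} = m v R = (0.158)(11.8)(0.838/2) = 0.7812 kg·m²/s.
L_i = +I_p ω_p + m v R = +(0.1235)(2.34) + 0.7812 = 1.070 kg·m²/s.
After sticking, I_f = I_p + m R² = 0.1235 + (0.158)(0.838/2)² = 0.1512 kg·m².
ω_f = L_i / I_f = 1.070 / 0.1512 = 7.077 rad/s.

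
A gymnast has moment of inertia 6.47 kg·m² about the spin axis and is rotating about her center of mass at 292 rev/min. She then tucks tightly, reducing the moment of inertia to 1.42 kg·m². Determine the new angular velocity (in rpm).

With no external torque about the axis, L is conserved: I₁ω₁ = I₂ω₂.
ω₂ = I₁ω₁ / I₂ = (6.470)(292 rpm) / (1.420) = 1330 rpm.

ω₂ ≈ 1330 rpm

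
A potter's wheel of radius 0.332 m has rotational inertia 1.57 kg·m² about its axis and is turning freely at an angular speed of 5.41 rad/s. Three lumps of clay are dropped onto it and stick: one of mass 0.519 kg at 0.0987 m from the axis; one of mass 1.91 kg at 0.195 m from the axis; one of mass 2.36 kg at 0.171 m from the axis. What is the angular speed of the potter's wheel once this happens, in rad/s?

ω_f ≈ 4.95 rad/s

No external torque acts about the axis; L_before = L_after.
Added inertia Σmr² = (0.519)(0.0987)² + (1.91)(0.195)² + (2.36)(0.171)² = 0.1467 kg·m²; I_f = 1.570 + 0.1467 = 1.717 kg·m².
ω_f = I_p ω_i / I_f = (1.570)(5.41) / 1.717 = 4.948 rad/s.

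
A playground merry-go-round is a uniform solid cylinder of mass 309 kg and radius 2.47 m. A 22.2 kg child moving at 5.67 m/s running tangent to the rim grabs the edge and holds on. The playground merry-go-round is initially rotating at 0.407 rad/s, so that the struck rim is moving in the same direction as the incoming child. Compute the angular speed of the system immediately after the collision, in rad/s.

|ω_f| ≈ 0.644 rad/s

About the axle the impulsive forces during the collision are internal, so angular momentum about that axis is conserved.
I_p = ½(309)(2.47)² = 942.6 kg·m². Taking the sense of the child's angular momentum as positive, L_{child} = m v R = (22.2)(5.67)(2.47) = 310.9 kg·m²/s.
L_i = +I_p ω_p + m v R = +(942.6)(0.407) + 310.9 = 694.5 kg·m²/s.
After sticking, I_f = I_p + m R² = 942.6 + (22.2)(2.47)² = 1078 kg·m².
ω_f = L_i / I_f = 694.5 / 1078 = 0.6443 rad/s.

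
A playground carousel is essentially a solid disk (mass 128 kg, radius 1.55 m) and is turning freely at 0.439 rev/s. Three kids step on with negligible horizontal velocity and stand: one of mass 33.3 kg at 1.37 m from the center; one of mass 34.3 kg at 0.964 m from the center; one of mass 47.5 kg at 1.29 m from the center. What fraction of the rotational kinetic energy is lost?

fraction ≈ 0.530

The added mass arrives with no angular momentum about the center, and any external torque about the center is negligible, so the system's angular momentum is conserved.
I_p = ½(128)(1.55)² = 153.8 kg·m².
Added inertia Σmr² = (33.3)(1.37)² + (34.3)(0.964)² + (47.5)(1.29)² = 173.4 kg·m²; I_f = 153.8 + 173.4 = 327.2 kg·m².
ω_f = I_p ω_i / I_f = (153.8)(0.439) / 327.2 = 0.2063 rev/s.
KE_i = ½(153.8)(2.758 rad/s)² = 584.9 J; KE_f = ½(327.2)(1.296)² = 274.9 J.
Fraction lost = 0.5300.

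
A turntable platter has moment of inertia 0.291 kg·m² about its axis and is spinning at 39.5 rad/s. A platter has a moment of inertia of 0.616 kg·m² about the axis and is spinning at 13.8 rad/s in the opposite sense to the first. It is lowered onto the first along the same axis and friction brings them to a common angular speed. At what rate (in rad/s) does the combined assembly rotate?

No external torque acts about the common axis, so total angular momentum is conserved.
Taking A's sense as positive: L = (0.2910)(39.5) − (0.6160)(13.8) = 2.994 kg·m²·rad/s.
Combined I = 0.2910 + 0.6160 = 0.9070 kg·m².
ω_f = L / I = 2.994 / 0.9070 = 3.301 rad/s.

|ω_f| ≈ 3.30 rad/s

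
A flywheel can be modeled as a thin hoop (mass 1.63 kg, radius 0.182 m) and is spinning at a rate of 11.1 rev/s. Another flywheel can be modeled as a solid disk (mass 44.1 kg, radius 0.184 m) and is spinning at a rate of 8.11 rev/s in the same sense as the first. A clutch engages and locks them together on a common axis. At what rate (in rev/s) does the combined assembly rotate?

The coupling torques are internal; angular momentum about the shared axis is conserved.
Moments of inertia: I_A = (1.63)(0.182)² = 0.05399 kg·m²; I_B = ½(44.1)(0.184)² = 0.7465 kg·m².
Taking A's sense as positive: L = (0.05399)(11.1) + (0.7465)(8.11) = 6.654 kg·m²·rev/s.
Combined I = 0.05399 + 0.7465 = 0.8005 kg·m².
ω_f = L / I = 6.654 / 0.8005 = 8.312 rev/s.

|ω_f| ≈ 8.31 rev/s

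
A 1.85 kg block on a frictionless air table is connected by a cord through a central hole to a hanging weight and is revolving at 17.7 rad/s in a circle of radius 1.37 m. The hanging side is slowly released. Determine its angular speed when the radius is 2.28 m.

No torque about the axis ⇒ m r₁² ω₁ = m r₂² ω₂.
ω₂ = ω₁ (r₁/r₂)² = (17.7)(1.37/2.28)² = 6.391 rad/s.

ω₂ ≈ 6.39 rad/s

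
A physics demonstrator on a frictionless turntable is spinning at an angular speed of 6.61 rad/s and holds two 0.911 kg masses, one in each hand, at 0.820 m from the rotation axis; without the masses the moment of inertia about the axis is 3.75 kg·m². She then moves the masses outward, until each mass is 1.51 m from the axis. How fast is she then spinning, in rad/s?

Angular momentum about the spin axis is conserved since the torque about it is zero.
I₁ = 3.75 + 2(0.911)(0.820)² = 4.975 kg·m²; I₂ = 3.75 + 2(0.911)(1.51)² = 7.904 kg·m².
ω₂ = I₁ω₁ / I₂ = (4.975)(6.61 rad/s) / (7.904) = 4.160 rad/s.

ω₂ ≈ 4.16 rad/s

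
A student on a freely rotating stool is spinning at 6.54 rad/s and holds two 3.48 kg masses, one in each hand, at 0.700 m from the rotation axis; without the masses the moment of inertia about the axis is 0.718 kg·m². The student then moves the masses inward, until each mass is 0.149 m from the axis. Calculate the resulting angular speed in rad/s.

With no external torque about the axis, L is conserved: I₁ω₁ = I₂ω₂.
I₁ = 0.718 + 2(3.48)(0.700)² = 4.128 kg·m²; I₂ = 0.718 + 2(3.48)(0.149)² = 0.8725 kg·m².
ω₂ = I₁ω₁ / I₂ = (4.128)(6.54 rad/s) / (0.8725) = 30.94 rad/s.

ω₂ ≈ 30.9 rad/s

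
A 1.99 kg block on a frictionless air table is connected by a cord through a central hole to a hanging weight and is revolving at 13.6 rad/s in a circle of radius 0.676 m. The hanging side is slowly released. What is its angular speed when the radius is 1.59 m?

ω₂ ≈ 2.46 rad/s

The constraining force is radial, so m r² ω about the center is conserved.
ω₂ = ω₁ (r₁/r₂)² = (13.6)(0.676/1.59)² = 2.458 rad/s.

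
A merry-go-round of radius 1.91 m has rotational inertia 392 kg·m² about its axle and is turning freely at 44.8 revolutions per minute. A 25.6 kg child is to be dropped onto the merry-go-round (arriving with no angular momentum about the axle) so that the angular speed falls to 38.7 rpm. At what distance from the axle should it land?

No external torque acts about the axle; L_before = L_after.
I_p ω_i = (I_p + m r²) ω_f ⇒ m r² = I_p(ω_i/ω_f − 1) = 392.0(44.8/38.7 − 1) = 61.79 kg·m².
r = √(61.79/25.6) = 1.554 m.

r ≈ 1.55 m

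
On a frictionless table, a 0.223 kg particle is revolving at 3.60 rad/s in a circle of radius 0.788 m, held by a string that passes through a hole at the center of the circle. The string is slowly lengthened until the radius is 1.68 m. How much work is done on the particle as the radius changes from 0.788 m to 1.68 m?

W ≈ -0.700 J

The constraining force is radial, so m r² ω about the center is conserved.
ω₂ = ω₁ (r₁/r₂)² = (3.60)(0.788/1.68)² = 0.7920 rad/s.
W = ΔKE = ½m(v₂² − v₁²) = -0.6999 J.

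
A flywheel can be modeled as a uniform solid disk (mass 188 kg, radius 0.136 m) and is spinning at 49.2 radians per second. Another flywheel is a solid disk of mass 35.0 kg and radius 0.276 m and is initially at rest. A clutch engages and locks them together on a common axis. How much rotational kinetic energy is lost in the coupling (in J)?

ΔKE lost ≈ 913 J

The coupling torques are internal; angular momentum about the shared axis is conserved.
Moments of inertia: I_A = ½(188)(0.136)² = 1.739 kg·m²; I_B = ½(35.0)(0.276)² = 1.333 kg·m².
Taking A's sense as positive: L = (1.739)(49.2) = 85.54 kg·m²·rad/s.
Combined I = 1.739 + 1.333 = 3.072 kg·m².
ω_f = L / I = 85.54 / 3.072 = 27.85 rad/s.
KE_i = ½ΣIω² = 2104 J; KE_f = ½(3.072)(27.85)² = 1191 J.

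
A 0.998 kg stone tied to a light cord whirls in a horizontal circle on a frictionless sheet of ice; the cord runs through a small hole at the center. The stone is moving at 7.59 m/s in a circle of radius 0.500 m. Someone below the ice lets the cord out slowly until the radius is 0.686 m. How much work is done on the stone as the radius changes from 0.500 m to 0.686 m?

Central (radial) force ⇒ zero torque about the center ⇒ m v r is constant.
v₂ = v₁ r₁ / r₂ = (7.59)(0.500) / (0.686) = 5.532 m/s.
W = ΔKE = ½m(v₂² − v₁²) = -13.48 J.

W ≈ -13.5 J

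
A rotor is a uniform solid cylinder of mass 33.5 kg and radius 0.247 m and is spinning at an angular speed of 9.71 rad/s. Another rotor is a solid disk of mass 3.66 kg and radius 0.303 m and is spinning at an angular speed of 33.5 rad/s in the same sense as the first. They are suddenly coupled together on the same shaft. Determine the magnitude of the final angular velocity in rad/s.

The coupling torques are internal; angular momentum about the shared axis is conserved.
Moments of inertia: I_A = ½(33.5)(0.247)² = 1.022 kg·m²; I_B = ½(3.66)(0.303)² = 0.1680 kg·m².
Taking A's sense as positive: L = (1.022)(9.71) + (0.1680)(33.5) = 15.55 kg·m²·rad/s.
Combined I = 1.022 + 0.1680 = 1.190 kg·m².
ω_f = L / I = 15.55 / 1.190 = 13.07 rad/s.

|ω_f| ≈ 13.1 rad/s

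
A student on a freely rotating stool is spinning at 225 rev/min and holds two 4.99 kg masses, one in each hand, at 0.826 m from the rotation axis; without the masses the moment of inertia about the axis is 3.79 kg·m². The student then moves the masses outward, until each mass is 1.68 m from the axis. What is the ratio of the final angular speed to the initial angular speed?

No external torque acts about the spin axis, so angular momentum is conserved.
I₁ = 3.79 + 2(4.99)(0.826)² = 10.60 kg·m²; I₂ = 3.79 + 2(4.99)(1.68)² = 31.96 kg·m².
ω₂/ω₁ = I₁/I₂ = 10.60 / 31.96 = 0.3317.

ω₂/ω₁ ≈ 0.332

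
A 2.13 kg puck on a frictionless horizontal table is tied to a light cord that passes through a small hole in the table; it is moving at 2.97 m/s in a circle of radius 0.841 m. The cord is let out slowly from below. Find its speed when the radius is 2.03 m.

v₂ ≈ 1.23 m/s

Central (radial) force ⇒ zero torque about the center ⇒ m v r is constant.
v₂ = v₁ r₁ / r₂ = (2.97)(0.841) / (2.03) = 1.230 m/s.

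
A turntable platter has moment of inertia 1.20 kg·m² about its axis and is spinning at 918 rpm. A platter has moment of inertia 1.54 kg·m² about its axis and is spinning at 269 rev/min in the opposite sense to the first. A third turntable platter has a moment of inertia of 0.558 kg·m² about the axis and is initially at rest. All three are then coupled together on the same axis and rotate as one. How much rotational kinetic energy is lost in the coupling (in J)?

ΔKE lost ≈ 5370 J

No external torque acts about the common axis, so total angular momentum is conserved.
Taking A's sense as positive: L = (1.200)(918) − (1.540)(269) = 687.3 kg·m²·rpm.
Combined I = 1.200 + 1.540 + 0.5580 = 3.298 kg·m².
ω_f = L / I = 687.3 / 3.298 = 208.4 rpm.
KE_i = ½ΣIω² = 6156 J; KE_f = ½(3.298)(21.82)² = 785.5 J.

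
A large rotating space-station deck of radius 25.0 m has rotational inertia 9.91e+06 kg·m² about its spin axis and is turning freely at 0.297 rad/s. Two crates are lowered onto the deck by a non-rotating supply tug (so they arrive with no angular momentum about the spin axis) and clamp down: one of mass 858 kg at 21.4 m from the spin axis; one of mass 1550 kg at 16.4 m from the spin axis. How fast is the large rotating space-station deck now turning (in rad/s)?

ω_f ≈ 0.275 rad/s

No external torque acts about the spin axis; L_before = L_after.
Added inertia Σmr² = (858)(21.4)² + (1550)(16.4)² = 8.098e+05 kg·m²; I_f = 9.910e+06 + 8.098e+05 = 1.072e+07 kg·m².
ω_f = I_p ω_i / I_f = (9.910e+06)(0.297) / 1.072e+07 = 0.2746 rad/s.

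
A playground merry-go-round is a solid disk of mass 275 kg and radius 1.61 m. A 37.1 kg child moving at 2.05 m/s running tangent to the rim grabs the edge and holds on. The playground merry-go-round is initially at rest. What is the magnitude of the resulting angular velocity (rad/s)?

|ω_f| ≈ 0.271 rad/s

The axle reaction passes through the axle and exerts no torque about it; angular momentum about the axle is conserved through the impact.
I_p = ½(275)(1.61)² = 356.4 kg·m². Taking the sense of the child's angular momentum as positive, L_{child} = m v R = (37.1)(2.05)(1.61) = 122.4 kg·m²/s.
L_i = 0 + 122.4 = 122.4 kg·m²/s.
After sticking, I_f = I_p + m R² = 356.4 + (37.1)(1.61)² = 452.6 kg·m².
ω_f = L_i / I_f = 122.4 / 452.6 = 0.2706 rad/s.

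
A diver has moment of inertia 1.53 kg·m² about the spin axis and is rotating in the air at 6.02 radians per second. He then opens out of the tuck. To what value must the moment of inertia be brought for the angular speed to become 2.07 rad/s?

Angular momentum about the spin axis is conserved since the torque about it is zero.
I₂ = I₁ω₁ / ω₂ = (1.53)(6.02) / (2.07) = 4.450 kg·m².

I₂ ≈ 4.45 kg·m²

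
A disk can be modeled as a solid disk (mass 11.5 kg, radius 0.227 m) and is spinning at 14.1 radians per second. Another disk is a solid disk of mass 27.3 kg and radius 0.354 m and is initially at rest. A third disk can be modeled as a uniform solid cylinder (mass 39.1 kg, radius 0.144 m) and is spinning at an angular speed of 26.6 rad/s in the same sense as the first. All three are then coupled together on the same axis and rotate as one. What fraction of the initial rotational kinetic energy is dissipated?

The coupling torques are internal; angular momentum about the shared axis is conserved.
Moments of inertia: I_A = ½(11.5)(0.227)² = 0.2963 kg·m²; I_B = ½(27.3)(0.354)² = 1.711 kg·m²; I_C = ½(39.1)(0.144)² = 0.4054 kg·m².
Taking A's sense as positive: L = (0.2963)(14.1) + (0.4054)(26.6) = 14.96 kg·m²·rad/s.
Combined I = 0.2963 + 1.711 + 0.4054 = 2.412 kg·m².
ω_f = L / I = 14.96 / 2.412 = 6.202 rad/s.
KE_i = ½ΣIω² = 172.9 J; KE_f = ½(2.412)(6.202)² = 46.40 J.
Fraction dissipated = (KE_i − KE_f)/KE_i = 0.7316.

fraction ≈ 0.732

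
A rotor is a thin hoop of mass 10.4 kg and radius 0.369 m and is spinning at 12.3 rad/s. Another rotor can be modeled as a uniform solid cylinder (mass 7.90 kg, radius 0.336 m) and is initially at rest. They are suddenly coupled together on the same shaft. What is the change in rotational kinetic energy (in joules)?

ΔKE ≈ -25.7 J

No external torque acts about the common axis, so total angular momentum is conserved.
Moments of inertia: I_A = (10.4)(0.369)² = 1.416 kg·m²; I_B = ½(7.90)(0.336)² = 0.4459 kg·m².
Taking A's sense as positive: L = (1.416)(12.3) = 17.42 kg·m²·rad/s.
Combined I = 1.416 + 0.4459 = 1.862 kg·m².
ω_f = L / I = 17.42 / 1.862 = 9.354 rad/s.
KE_i = ½ΣIω² = 107.1 J; KE_f = ½(1.862)(9.354)² = 81.46 J.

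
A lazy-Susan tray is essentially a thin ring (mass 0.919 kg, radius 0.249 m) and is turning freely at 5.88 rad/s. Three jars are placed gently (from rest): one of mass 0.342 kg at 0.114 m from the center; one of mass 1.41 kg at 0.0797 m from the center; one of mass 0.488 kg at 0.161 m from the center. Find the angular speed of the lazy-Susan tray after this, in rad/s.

ω_f ≈ 4.04 rad/s

No external torque acts about the center; L_before = L_after.
I_p = (0.919)(0.249)² = 0.05698 kg·m².
Added inertia Σmr² = (0.342)(0.114)² + (1.41)(0.0797)² + (0.488)(0.161)² = 0.02605 kg·m²; I_f = 0.05698 + 0.02605 = 0.08303 kg·m².
ω_f = I_p ω_i / I_f = (0.05698)(5.88) / 0.08303 = 4.035 rad/s.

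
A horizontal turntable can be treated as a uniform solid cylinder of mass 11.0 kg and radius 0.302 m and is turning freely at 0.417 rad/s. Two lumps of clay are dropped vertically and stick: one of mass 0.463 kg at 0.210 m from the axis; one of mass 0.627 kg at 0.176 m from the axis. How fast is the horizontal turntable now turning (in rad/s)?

The added mass arrives with no angular momentum about the axis, and any external torque about the axis is negligible, so the system's angular momentum is conserved.
I_p = ½(11.0)(0.302)² = 0.5016 kg·m².
Added inertia Σmr² = (0.463)(0.210)² + (0.627)(0.176)² = 0.03984 kg·m²; I_f = 0.5016 + 0.03984 = 0.5415 kg·m².
ω_f = I_p ω_i / I_f = (0.5016)(0.417) / 0.5415 = 0.3863 rad/s.

ω_f ≈ 0.386 rad/s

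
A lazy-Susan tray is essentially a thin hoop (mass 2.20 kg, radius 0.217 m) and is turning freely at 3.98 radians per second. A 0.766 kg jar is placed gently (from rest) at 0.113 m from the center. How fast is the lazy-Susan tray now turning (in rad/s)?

No external torque acts about the center; L_before = L_after.
I_p = (2.20)(0.217)² = 0.1036 kg·m².
Added inertia Σmr² = (0.766)(0.113)² = 0.009781 kg·m²; I_f = 0.1036 + 0.009781 = 0.1134 kg·m².
ω_f = I_p ω_i / I_f = (0.1036)(3.98) / 0.1134 = 3.637 rad/s.

ω_f ≈ 3.64 rad/s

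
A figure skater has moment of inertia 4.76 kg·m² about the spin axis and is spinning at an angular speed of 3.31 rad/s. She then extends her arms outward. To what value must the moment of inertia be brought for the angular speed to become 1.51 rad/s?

Angular momentum about the spin axis is conserved since the torque about it is zero.
I₂ = I₁ω₁ / ω₂ = (4.76)(3.31) / (1.51) = 10.43 kg·m².

I₂ ≈ 10.4 kg·m²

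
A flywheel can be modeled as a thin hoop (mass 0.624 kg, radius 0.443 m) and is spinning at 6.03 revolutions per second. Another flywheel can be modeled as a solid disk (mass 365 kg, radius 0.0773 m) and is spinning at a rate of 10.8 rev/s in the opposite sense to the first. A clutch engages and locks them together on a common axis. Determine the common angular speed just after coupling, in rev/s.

|ω_f| ≈ 9.10 rev/s

No external torque acts about the common axis, so total angular momentum is conserved.
Moments of inertia: I_A = (0.624)(0.443)² = 0.1225 kg·m²; I_B = ½(365)(0.0773)² = 1.090 kg·m².
Taking A's sense as positive: L = (0.1225)(6.03) − (1.090)(10.8) = -11.04 kg·m²·rev/s.
Combined I = 0.1225 + 1.090 = 1.213 kg·m².
ω_f = L / I = -11.04 / 1.213 = -9.101 rev/s.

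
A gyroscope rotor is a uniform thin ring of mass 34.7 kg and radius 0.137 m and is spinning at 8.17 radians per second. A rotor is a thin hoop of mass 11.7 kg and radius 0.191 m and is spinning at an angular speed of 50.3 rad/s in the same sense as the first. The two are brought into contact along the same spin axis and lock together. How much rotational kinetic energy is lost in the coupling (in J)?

The coupling torques are internal; angular momentum about the shared axis is conserved.
Moments of inertia: I_A = (34.7)(0.137)² = 0.6513 kg·m²; I_B = (11.7)(0.191)² = 0.4268 kg·m².
Taking A's sense as positive: L = (0.6513)(8.17) + (0.4268)(50.3) = 26.79 kg·m²·rad/s.
Combined I = 0.6513 + 0.4268 = 1.078 kg·m².
ω_f = L / I = 26.79 / 1.078 = 24.85 rad/s.
KE_i = ½ΣIω² = 561.7 J; KE_f = ½(1.078)(24.85)² = 332.9 J.

ΔKE lost ≈ 229 J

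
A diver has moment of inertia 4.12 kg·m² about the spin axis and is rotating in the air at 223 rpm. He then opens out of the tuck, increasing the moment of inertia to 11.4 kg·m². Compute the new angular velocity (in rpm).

ω₂ ≈ 80.6 rpm

With no external torque about the axis, L is conserved: I₁ω₁ = I₂ω₂.
ω₂ = I₁ω₁ / I₂ = (4.120)(223 rpm) / (11.40) = 80.59 rpm.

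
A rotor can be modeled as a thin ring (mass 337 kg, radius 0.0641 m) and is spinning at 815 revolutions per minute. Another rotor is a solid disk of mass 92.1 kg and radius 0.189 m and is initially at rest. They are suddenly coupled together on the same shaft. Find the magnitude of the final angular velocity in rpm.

The coupling torques are internal; angular momentum about the shared axis is conserved.
Moments of inertia: I_A = (337)(0.0641)² = 1.385 kg·m²; I_B = ½(92.1)(0.189)² = 1.645 kg·m².
Taking A's sense as positive: L = (1.385)(815) = 1129 kg·m²·rpm.
Combined I = 1.385 + 1.645 = 3.030 kg·m².
ω_f = L / I = 1129 / 3.030 = 372.5 rpm.

|ω_f| ≈ 372 rpm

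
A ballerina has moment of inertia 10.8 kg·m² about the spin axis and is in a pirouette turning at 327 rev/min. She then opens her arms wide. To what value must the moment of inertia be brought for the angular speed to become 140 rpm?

I₂ ≈ 25.2 kg·m²

With no external torque about the axis, L is conserved: I₁ω₁ = I₂ω₂.
I₂ = I₁ω₁ / ω₂ = (10.8)(327) / (140) = 25.23 kg·m².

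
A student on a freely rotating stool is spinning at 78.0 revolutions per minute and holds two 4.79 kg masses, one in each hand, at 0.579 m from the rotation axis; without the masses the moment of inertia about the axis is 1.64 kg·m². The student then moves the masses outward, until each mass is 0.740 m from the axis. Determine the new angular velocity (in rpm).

With no external torque about the axis, L is conserved: I₁ω₁ = I₂ω₂.
I₁ = 1.64 + 2(4.79)(0.579)² = 4.852 kg·m²; I₂ = 1.64 + 2(4.79)(0.740)² = 6.886 kg·m².
ω₂ = I₁ω₁ / I₂ = (4.852)(78.0 rpm) / (6.886) = 54.96 rpm.

ω₂ ≈ 55.0 rpm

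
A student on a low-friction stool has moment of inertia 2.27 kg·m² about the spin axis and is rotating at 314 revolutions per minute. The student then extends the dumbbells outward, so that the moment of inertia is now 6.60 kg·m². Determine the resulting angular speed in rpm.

ω₂ ≈ 108 rpm

Angular momentum about the spin axis is conserved since the torque about it is zero.
ω₂ = I₁ω₁ / I₂ = (2.270)(314 rpm) / (6.600) = 108.0 rpm.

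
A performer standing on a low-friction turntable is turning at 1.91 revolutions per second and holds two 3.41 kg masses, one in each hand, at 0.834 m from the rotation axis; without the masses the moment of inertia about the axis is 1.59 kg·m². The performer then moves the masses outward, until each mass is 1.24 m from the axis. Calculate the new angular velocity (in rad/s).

With no external torque about the axis, L is conserved: I₁ω₁ = I₂ω₂.
I₁ = 1.59 + 2(3.41)(0.834)² = 6.334 kg·m²; I₂ = 1.59 + 2(3.41)(1.24)² = 12.08 kg·m².
ω₂ = I₁ω₁ / I₂ = (6.334)(1.91 rev/s) / (12.08) = 1.002 rev/s = 6.294 rad/s.

ω₂ ≈ 6.29 rad/s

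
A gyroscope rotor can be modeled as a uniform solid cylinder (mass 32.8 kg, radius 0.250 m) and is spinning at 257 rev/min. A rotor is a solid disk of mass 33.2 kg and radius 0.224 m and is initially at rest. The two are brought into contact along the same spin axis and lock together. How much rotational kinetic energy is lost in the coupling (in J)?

The coupling torques are internal; angular momentum about the shared axis is conserved.
Moments of inertia: I_A = ½(32.8)(0.250)² = 1.025 kg·m²; I_B = ½(33.2)(0.224)² = 0.8329 kg·m².
Taking A's sense as positive: L = (1.025)(257) = 263.4 kg·m²·rpm.
Combined I = 1.025 + 0.8329 = 1.858 kg·m².
ω_f = L / I = 263.4 / 1.858 = 141.8 rpm.
KE_i = ½ΣIω² = 371.2 J; KE_f = ½(1.858)(14.85)² = 204.8 J.

ΔKE lost ≈ 166 J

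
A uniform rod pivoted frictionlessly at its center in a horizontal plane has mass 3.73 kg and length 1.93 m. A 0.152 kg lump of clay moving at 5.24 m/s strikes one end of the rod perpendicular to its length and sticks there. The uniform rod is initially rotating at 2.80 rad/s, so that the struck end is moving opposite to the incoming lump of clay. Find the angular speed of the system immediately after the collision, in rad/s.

The axle reaction passes through the pivot and exerts no torque about it; angular momentum about the pivot is conserved through the impact.
I_p = (1/12)(3.73)(1.93)² = 1.158 kg·m². Taking the sense of the lump of clay's angular momentum as positive, L_{lump} = m v R = (0.152)(5.24)(1.93/2) = 0.7686 kg·m²/s.
L_i = −I_p ω_p + m v R = −(1.158)(2.80) + 0.7686 = -2.473 kg·m²/s.
After sticking, I_f = I_p + m R² = 1.158 + (0.152)(1.93/2)² = 1.299 kg·m².
ω_f = L_i / I_f = -2.473 / 1.299 = -1.903 rad/s.

|ω_f| ≈ 1.90 rad/s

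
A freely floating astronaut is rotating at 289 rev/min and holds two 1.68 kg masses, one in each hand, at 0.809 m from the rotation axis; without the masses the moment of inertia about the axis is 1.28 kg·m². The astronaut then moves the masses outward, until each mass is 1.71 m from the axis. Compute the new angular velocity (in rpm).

ω₂ ≈ 90.5 rpm

Angular momentum about the spin axis is conserved since the torque about it is zero.
I₁ = 1.28 + 2(1.68)(0.809)² = 3.479 kg·m²; I₂ = 1.28 + 2(1.68)(1.71)² = 11.10 kg·m².
ω₂ = I₁ω₁ / I₂ = (3.479)(289 rpm) / (11.10) = 90.54 rpm.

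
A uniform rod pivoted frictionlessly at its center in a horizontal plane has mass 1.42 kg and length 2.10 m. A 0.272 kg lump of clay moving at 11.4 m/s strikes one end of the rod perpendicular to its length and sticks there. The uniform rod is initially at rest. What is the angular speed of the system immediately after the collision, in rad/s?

|ω_f| ≈ 3.96 rad/s

The axle reaction passes through the pivot and exerts no torque about it; angular momentum about the pivot is conserved through the impact.
I_p = (1/12)(1.42)(2.10)² = 0.5218 kg·m². Taking the sense of the lump of clay's angular momentum as positive, L_{lump} = m v R = (0.272)(11.4)(2.10/2) = 3.256 kg·m²/s.
L_i = 0 + 3.256 = 3.256 kg·m²/s.
After sticking, I_f = I_p + m R² = 0.5218 + (0.272)(2.10/2)² = 0.8217 kg·m².
ω_f = L_i / I_f = 3.256 / 0.8217 = 3.962 rad/s.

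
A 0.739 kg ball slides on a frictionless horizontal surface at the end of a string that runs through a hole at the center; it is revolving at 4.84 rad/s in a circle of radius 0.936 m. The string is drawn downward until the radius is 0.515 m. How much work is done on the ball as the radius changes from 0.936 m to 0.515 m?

No torque about the axis ⇒ m r₁² ω₁ = m r₂² ω₂.
ω₂ = ω₁ (r₁/r₂)² = (4.84)(0.936/0.515)² = 15.99 rad/s.
W = ΔKE = ½m(v₂² − v₁²) = 17.47 J.

W ≈ 17.5 J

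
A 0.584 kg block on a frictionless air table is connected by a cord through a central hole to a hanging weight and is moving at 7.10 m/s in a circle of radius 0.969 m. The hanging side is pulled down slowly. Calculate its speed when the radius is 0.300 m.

Central (radial) force ⇒ zero torque about the center ⇒ m v r is constant.
v₂ = v₁ r₁ / r₂ = (7.10)(0.969) / (0.300) = 22.93 m/s.

v₂ ≈ 22.9 m/s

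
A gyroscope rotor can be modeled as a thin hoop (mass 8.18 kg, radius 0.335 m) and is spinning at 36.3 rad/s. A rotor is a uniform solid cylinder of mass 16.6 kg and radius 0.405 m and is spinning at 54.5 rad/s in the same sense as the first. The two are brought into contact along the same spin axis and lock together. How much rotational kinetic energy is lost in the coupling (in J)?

No external torque acts about the common axis, so total angular momentum is conserved.
Moments of inertia: I_A = (8.18)(0.335)² = 0.9180 kg·m²; I_B = ½(16.6)(0.405)² = 1.361 kg·m².
Taking A's sense as positive: L = (0.9180)(36.3) + (1.361)(54.5) = 107.5 kg·m²·rad/s.
Combined I = 0.9180 + 1.361 = 2.279 kg·m².
ω_f = L / I = 107.5 / 2.279 = 47.17 rad/s.
KE_i = ½ΣIω² = 2627 J; KE_f = ½(2.279)(47.17)² = 2536 J.

ΔKE lost ≈ 90.8 J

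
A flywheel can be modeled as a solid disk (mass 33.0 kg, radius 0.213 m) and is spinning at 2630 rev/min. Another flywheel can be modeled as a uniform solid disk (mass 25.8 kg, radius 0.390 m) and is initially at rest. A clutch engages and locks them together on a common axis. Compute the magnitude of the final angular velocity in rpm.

No external torque acts about the common axis, so total angular momentum is conserved.
Moments of inertia: I_A = ½(33.0)(0.213)² = 0.7486 kg·m²; I_B = ½(25.8)(0.390)² = 1.962 kg·m².
Taking A's sense as positive: L = (0.7486)(2630) = 1969 kg·m²·rpm.
Combined I = 0.7486 + 1.962 = 2.711 kg·m².
ω_f = L / I = 1969 / 2.711 = 726.3 rpm.

|ω_f| ≈ 726 rpm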